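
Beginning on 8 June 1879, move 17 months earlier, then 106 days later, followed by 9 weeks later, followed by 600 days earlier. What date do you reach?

November 3, 1876

Going back 17 months from June 8, 1879:
month 6 − 17 = -11, which is month 1 of year 1878 → January 1878.
Day 8 is valid in January, giving January 8, 1878.
Advancing 106 days from January 8, 1878:
January has 31 days, so 31 − 8 = 23 days remain after January 8, 1878; 106 − 23 = 83 left.
February 1878 has 28 days (1878 is not a leap year): 83 − 28 = 55 left.
March 1878 has 31 days: 55 − 31 = 24 left.
24 days into April 1878 → April 24, 1878.
Counting forward 9 weeks (= 63 days) from April 24, 1878:
April has 30 days, so 30 − 24 = 6 days remain after April 24, 1878; 63 − 6 = 57 left.
May 1878 has 31 days: 57 − 31 = 26 left.
26 days into June 1878 → June 26, 1878.
Subtracting 600 days from June 26, 1878:
Going back 26 days from June 26, 1878 reaches the end of the previous month; 600 − 26 = 574 left.
May 1878 has 31 days: 574 − 31 = 543 left.
April 1878 has 30 days: 543 − 30 = 513 left.
March 1878 has 31 days: 513 − 31 = 482 left.
February 1878 has 28 days (1878 is not a leap year): 482 − 28 = 454 left.
January 1878 has 31 days: 454 − 31 = 423 left.
December 1877 has 31 days: 423 − 31 = 392 left.
November 1877 has 30 days: 392 − 30 = 362 left.
October 1877 has 31 days: 362 − 31 = 331 left.
September 1877 has 30 days: 331 − 30 = 301 left.
August 1877 has 31 days: 301 − 31 = 270 left.
July 1877 has 31 days: 270 − 31 = 239 left.
June 1877 has 30 days: 239 − 30 = 209 left.
May 1877 has 31 days: 209 − 31 = 178 left.
April 1877 has 30 days: 178 − 30 = 148 left.
March 1877 has 31 days: 148 − 31 = 117 left.
February 1877 has 28 days (1877 is not a leap year): 117 − 28 = 89 left.
January 1877 has 31 days: 89 − 31 = 58 left.
December 1876 has 31 days: 58 − 31 = 27 left.
November 1876 has 30 days; 30 − 27 = 3 → November 3, 1876.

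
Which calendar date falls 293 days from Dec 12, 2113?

October 1, 2114

Counting forward 293 days from December 12, 2113.
December has 31 days, so 31 − 12 = 19 days remain after December 12, 2113; 293 − 19 = 274 left.
January 2114 has 31 days: 274 − 31 = 243 left.
February 2114 has 28 days (2114 is not a leap year): 243 − 28 = 215 left.
March 2114 has 31 days: 215 − 31 = 184 left.
April 2114 has 30 days: 184 − 30 = 154 left.
May 2114 has 31 days: 154 − 31 = 123 left.
June 2114 has 30 days: 123 − 30 = 93 left.
July 2114 has 31 days: 93 − 31 = 62 left.
August 2114 has 31 days: 62 − 31 = 31 left.
September 2114 has 30 days: 31 − 30 = 1 left.
1 day into October 2114 → October 1, 2114.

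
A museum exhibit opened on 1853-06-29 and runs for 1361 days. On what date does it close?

Advancing 1361 days from June 29, 1853.
June has 30 days, so 30 − 29 = 1 day remains after June 29, 1853; 1361 − 1 = 1360 left.
July 1853 has 31 days: 1360 − 31 = 1329 left.
August 1853 has 31 days: 1329 − 31 = 1298 left.
September 1853 has 30 days: 1298 − 30 = 1268 left.
October 1853 has 31 days: 1268 − 31 = 1237 left.
November 1853 has 30 days: 1237 − 30 = 1207 left.
December 1853 has 31 days: 1207 − 31 = 1176 left.
January 1854 has 31 days: 1176 − 31 = 1145 left.
February 1854 has 28 days (1854 is not a leap year): 1145 − 28 = 1117 left.
March 1854 has 31 days: 1117 − 31 = 1086 left.
April 1854 has 30 days: 1086 − 30 = 1056 left.
May 1854 has 31 days: 1056 − 31 = 1025 left.
June 1854 has 30 days: 1025 − 30 = 995 left.
July 1854 has 31 days: 995 − 31 = 964 left.
August 1854 has 31 days: 964 − 31 = 933 left.
September 1854 has 30 days: 933 − 30 = 903 left.
October 1854 has 31 days: 903 − 31 = 872 left.
November 1854 has 30 days: 872 − 30 = 842 left.
December 1854 has 31 days: 842 − 31 = 811 left.
January 1855 has 31 days: 811 − 31 = 780 left.
February 1855 has 28 days (1855 is not a leap year): 780 − 28 = 752 left.
March 1855 has 31 days: 752 − 31 = 721 left.
April 1855 has 30 days: 721 − 30 = 691 left.
May 1855 has 31 days: 691 − 31 = 660 left.
June 1855 has 30 days: 660 − 30 = 630 left.
July 1855 has 31 days: 630 − 31 = 599 left.
August 1855 has 31 days: 599 − 31 = 568 left.
September 1855 has 30 days: 568 − 30 = 538 left.
October 1855 has 31 days: 538 − 31 = 507 left.
November 1855 has 30 days: 507 − 30 = 477 left.
December 1855 has 31 days: 477 − 31 = 446 left.
January 1856 has 31 days: 446 − 31 = 415 left.
February 1856 has 29 days (1856 is a leap year): 415 − 29 = 386 left.
March 1856 has 31 days: 386 − 31 = 355 left.
April 1856 has 30 days: 355 − 30 = 325 left.
May 1856 has 31 days: 325 − 31 = 294 left.
June 1856 has 30 days: 294 − 30 = 264 left.
July 1856 has 31 days: 264 − 31 = 233 left.
August 1856 has 31 days: 233 − 31 = 202 left.
September 1856 has 30 days: 202 − 30 = 172 left.
October 1856 has 31 days: 172 − 31 = 141 left.
November 1856 has 30 days: 141 − 30 = 111 left.
December 1856 has 31 days: 111 − 31 = 80 left.
January 1857 has 31 days: 80 − 31 = 49 left.
February 1857 has 28 days (1857 is not a leap year): 49 − 28 = 21 left.
21 days into March 1857 → March 21, 1857.

March 21, 1857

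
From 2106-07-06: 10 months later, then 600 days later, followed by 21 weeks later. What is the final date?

Counting forward 10 months from July 6, 2106:
month 7 + 10 = 17, which is month 5 of year 2107 → May 2107.
Day 6 is valid in May, giving May 6, 2107.
Counting forward 600 days from May 6, 2107:
May has 31 days, so 31 − 6 = 25 days remain after May 6, 2107; 600 − 25 = 575 left.
June 2107 has 30 days: 575 − 30 = 545 left.
July 2107 has 31 days: 545 − 31 = 514 left.
August 2107 has 31 days: 514 − 31 = 483 left.
September 2107 has 30 days: 483 − 30 = 453 left.
October 2107 has 31 days: 453 − 31 = 422 left.
November 2107 has 30 days: 422 − 30 = 392 left.
December 2107 has 31 days: 392 − 31 = 361 left.
January 2108 has 31 days: 361 − 31 = 330 left.
February 2108 has 29 days (2108 is a leap year): 330 − 29 = 301 left.
March 2108 has 31 days: 301 − 31 = 270 left.
April 2108 has 30 days: 270 − 30 = 240 left.
May 2108 has 31 days: 240 − 31 = 209 left.
June 2108 has 30 days: 209 − 30 = 179 left.
July 2108 has 31 days: 179 − 31 = 148 left.
August 2108 has 31 days: 148 − 31 = 117 left.
September 2108 has 30 days: 117 − 30 = 87 left.
October 2108 has 31 days: 87 − 31 = 56 left.
November 2108 has 30 days: 56 − 30 = 26 left.
26 days into December 2108 → December 26, 2108.
Counting forward 21 weeks (= 147 days) from December 26, 2108:
December has 31 days, so 31 − 26 = 5 days remain after December 26, 2108; 147 − 5 = 142 left.
January 2109 has 31 days: 142 − 31 = 111 left.
February 2109 has 28 days (2109 is not a leap year): 111 − 28 = 83 left.
March 2109 has 31 days: 83 − 31 = 52 left.
April 2109 has 30 days: 52 − 30 = 22 left.
22 days into May 2109 → May 22, 2109.

May 22, 2109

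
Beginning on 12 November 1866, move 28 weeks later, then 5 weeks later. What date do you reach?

Adding 28 weeks (= 196 days) from November 12, 1866:
November has 30 days, so 30 − 12 = 18 days remain after November 12, 1866; 196 − 18 = 178 left.
December 1866 has 31 days: 178 − 31 = 147 left.
January 1867 has 31 days: 147 − 31 = 116 left.
February 1867 has 28 days (1867 is not a leap year): 116 − 28 = 88 left.
March 1867 has 31 days: 88 − 31 = 57 left.
April 1867 has 30 days: 57 − 30 = 27 left.
27 days into May 1867 → May 27, 1867.
Counting forward 5 weeks (= 35 days) from May 27, 1867:
May has 31 days, so 31 − 27 = 4 days remain after May 27, 1867; 35 − 4 = 31 left.
June 1867 has 30 days: 31 − 30 = 1 left.
1 day into July 1867 → July 1, 1867.

July 1, 1867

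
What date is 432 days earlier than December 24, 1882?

Going back 432 days from December 24, 1882.
Going back 24 days from December 24, 1882 reaches the end of the previous month; 432 − 24 = 408 left.
November 1882 has 30 days: 408 − 30 = 378 left.
October 1882 has 31 days: 378 − 31 = 347 left.
September 1882 has 30 days: 347 − 30 = 317 left.
August 1882 has 31 days: 317 − 31 = 286 left.
July 1882 has 31 days: 286 − 31 = 255 left.
June 1882 has 30 days: 255 − 30 = 225 left.
May 1882 has 31 days: 225 − 31 = 194 left.
April 1882 has 30 days: 194 − 30 = 164 left.
March 1882 has 31 days: 164 − 31 = 133 left.
February 1882 has 28 days (1882 is not a leap year): 133 − 28 = 105 left.
January 1882 has 31 days: 105 − 31 = 74 left.
December 1881 has 31 days: 74 − 31 = 43 left.
November 1881 has 30 days: 43 − 30 = 13 left.
October 1881 has 31 days; 31 − 13 = 18 → October 18, 1881.

October 18, 1881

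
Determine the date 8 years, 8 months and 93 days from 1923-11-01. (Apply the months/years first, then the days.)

October 2, 1932

Counting forward 8 years, 8 months and 93 days from November 1, 1923: first the month/year part, then the days.
+8 years → 1931; month 11 + 8 = 19, which is month 7 of year 1932 → July 1932.
Day 1 is valid in July, giving July 1, 1932.
Now add 93 days from July 1, 1932.
July has 31 days, so 31 − 1 = 30 days remain after July 1, 1932; 93 − 30 = 63 left.
August 1932 has 31 days: 63 − 31 = 32 left.
September 1932 has 30 days: 32 − 30 = 2 left.
2 days into October 1932 → October 2, 1932.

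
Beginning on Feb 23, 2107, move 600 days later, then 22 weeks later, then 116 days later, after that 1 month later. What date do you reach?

Counting forward 600 days from February 23, 2107:
February has 28 days, so 28 − 23 = 5 days remain after February 23, 2107; 600 − 5 = 595 left.
March 2107 has 31 days: 595 − 31 = 564 left.
April 2107 has 30 days: 564 − 30 = 534 left.
May 2107 has 31 days: 534 − 31 = 503 left.
June 2107 has 30 days: 503 − 30 = 473 left.
July 2107 has 31 days: 473 − 31 = 442 left.
August 2107 has 31 days: 442 − 31 = 411 left.
September 2107 has 30 days: 411 − 30 = 381 left.
October 2107 has 31 days: 381 − 31 = 350 left.
November 2107 has 30 days: 350 − 30 = 320 left.
December 2107 has 31 days: 320 − 31 = 289 left.
January 2108 has 31 days: 289 − 31 = 258 left.
February 2108 has 29 days (2108 is a leap year): 258 − 29 = 229 left.
March 2108 has 31 days: 229 − 31 = 198 left.
April 2108 has 30 days: 198 − 30 = 168 left.
May 2108 has 31 days: 168 − 31 = 137 left.
June 2108 has 30 days: 137 − 30 = 107 left.
July 2108 has 31 days: 107 − 31 = 76 left.
August 2108 has 31 days: 76 − 31 = 45 left.
September 2108 has 30 days: 45 − 30 = 15 left.
15 days into October 2108 → October 15, 2108.
Counting forward 22 weeks (= 154 days) from October 15, 2108:
October has 31 days, so 31 − 15 = 16 days remain after October 15, 2108; 154 − 16 = 138 left.
November 2108 has 30 days: 138 − 30 = 108 left.
December 2108 has 31 days: 108 − 31 = 77 left.
January 2109 has 31 days: 77 − 31 = 46 left.
February 2109 has 28 days (2109 is not a leap year): 46 − 28 = 18 left.
18 days into March 2109 → March 18, 2109.
Adding 116 days from March 18, 2109:
March has 31 days, so 31 − 18 = 13 days remain after March 18, 2109; 116 − 13 = 103 left.
April 2109 has 30 days: 103 − 30 = 73 left.
May 2109 has 31 days: 73 − 31 = 42 left.
June 2109 has 30 days: 42 − 30 = 12 left.
12 days into July 2109 → July 12, 2109.
Advancing 1 month from July 12, 2109:
month 7 + 1 = 8 → August 2109.
Day 12 is valid in August, giving August 12, 2109.

August 12, 2109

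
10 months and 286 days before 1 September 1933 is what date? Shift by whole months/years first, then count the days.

January 20, 1932

Subtracting 10 months and 286 days from September 1, 1933: first the month/year part, then the days.
month 9 − 10 = -1, which is month 11 of year 1932 → November 1932.
Day 1 is valid in November, giving November 1, 1932.
Now subtract 286 days from November 1, 1932.
Going back 1 day from November 1, 1932 reaches the end of the previous month; 286 − 1 = 285 left.
October 1932 has 31 days: 285 − 31 = 254 left.
September 1932 has 30 days: 254 − 30 = 224 left.
August 1932 has 31 days: 224 − 31 = 193 left.
July 1932 has 31 days: 193 − 31 = 162 left.
June 1932 has 30 days: 162 − 30 = 132 left.
May 1932 has 31 days: 132 − 31 = 101 left.
April 1932 has 30 days: 101 − 30 = 71 left.
March 1932 has 31 days: 71 − 31 = 40 left.
February 1932 has 29 days (1932 is a leap year): 40 − 29 = 11 left.
January 1932 has 31 days; 31 − 11 = 20 → January 20, 1932.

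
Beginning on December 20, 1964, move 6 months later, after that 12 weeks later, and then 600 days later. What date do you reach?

Advancing 6 months from December 20, 1964:
month 12 + 6 = 18, which is month 6 of year 1965 → June 1965.
Day 20 is valid in June, giving June 20, 1965.
Adding 12 weeks (= 84 days) from June 20, 1965:
June has 30 days, so 30 − 20 = 10 days remain after June 20, 1965; 84 − 10 = 74 left.
July 1965 has 31 days: 74 − 31 = 43 left.
August 1965 has 31 days: 43 − 31 = 12 left.
12 days into September 1965 → September 12, 1965.
Counting forward 600 days from September 12, 1965:
September has 30 days, so 30 − 12 = 18 days remain after September 12, 1965; 600 − 18 = 582 left.
October 1965 has 31 days: 582 − 31 = 551 left.
November 1965 has 30 days: 551 − 30 = 521 left.
December 1965 has 31 days: 521 − 31 = 490 left.
January 1966 has 31 days: 490 − 31 = 459 left.
February 1966 has 28 days (1966 is not a leap year): 459 − 28 = 431 left.
March 1966 has 31 days: 431 − 31 = 400 left.
April 1966 has 30 days: 400 − 30 = 370 left.
May 1966 has 31 days: 370 − 31 = 339 left.
June 1966 has 30 days: 339 − 30 = 309 left.
July 1966 has 31 days: 309 − 31 = 278 left.
August 1966 has 31 days: 278 − 31 = 247 left.
September 1966 has 30 days: 247 − 30 = 217 left.
October 1966 has 31 days: 217 − 31 = 186 left.
November 1966 has 30 days: 186 − 30 = 156 left.
December 1966 has 31 days: 156 − 31 = 125 left.
January 1967 has 31 days: 125 − 31 = 94 left.
February 1967 has 28 days (1967 is not a leap year): 94 − 28 = 66 left.
March 1967 has 31 days: 66 − 31 = 35 left.
April 1967 has 30 days: 35 − 30 = 5 left.
5 days into May 1967 → May 5, 1967.

May 5, 1967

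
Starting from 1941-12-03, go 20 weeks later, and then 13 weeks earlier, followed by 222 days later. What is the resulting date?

Adding 20 weeks (= 140 days) from December 3, 1941:
December has 31 days, so 31 − 3 = 28 days remain after December 3, 1941; 140 − 28 = 112 left.
January 1942 has 31 days: 112 − 31 = 81 left.
February 1942 has 28 days (1942 is not a leap year): 81 − 28 = 53 left.
March 1942 has 31 days: 53 − 31 = 22 left.
22 days into April 1942 → April 22, 1942.
Going back 13 weeks (= 91 days) from April 22, 1942:
Going back 22 days from April 22, 1942 reaches the end of the previous month; 91 − 22 = 69 left.
March 1942 has 31 days: 69 − 31 = 38 left.
February 1942 has 28 days (1942 is not a leap year): 38 − 28 = 10 left.
January 1942 has 31 days; 31 − 10 = 21 → January 21, 1942.
Adding 222 days from January 21, 1942:
January has 31 days, so 31 − 21 = 10 days remain after January 21, 1942; 222 − 10 = 212 left.
February 1942 has 28 days (1942 is not a leap year): 212 − 28 = 184 left.
March 1942 has 31 days: 184 − 31 = 153 left.
April 1942 has 30 days: 153 − 30 = 123 left.
May 1942 has 31 days: 123 − 31 = 92 left.
June 1942 has 30 days: 92 − 30 = 62 left.
July 1942 has 31 days: 62 − 31 = 31 left.
31 days into August 1942 → August 31, 1942.

August 31, 1942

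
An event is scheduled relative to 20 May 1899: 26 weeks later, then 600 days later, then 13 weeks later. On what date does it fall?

Counting forward 26 weeks (= 182 days) from May 20, 1899:
May has 31 days, so 31 − 20 = 11 days remain after May 20, 1899; 182 − 11 = 171 left.
June 1899 has 30 days: 171 − 30 = 141 left.
July 1899 has 31 days: 141 − 31 = 110 left.
August 1899 has 31 days: 110 − 31 = 79 left.
September 1899 has 30 days: 79 − 30 = 49 left.
October 1899 has 31 days: 49 − 31 = 18 left.
18 days into November 1899 → November 18, 1899.
Advancing 600 days from November 18, 1899:
November has 30 days, so 30 − 18 = 12 days remain after November 18, 1899; 600 − 12 = 588 left.
December 1899 has 31 days: 588 − 31 = 557 left.
January 1900 has 31 days: 557 − 31 = 526 left.
February 1900 has 28 days (1900 is not a leap year (divisible by 100 but not 400)): 526 − 28 = 498 left.
March 1900 has 31 days: 498 − 31 = 467 left.
April 1900 has 30 days: 467 − 30 = 437 left.
May 1900 has 31 days: 437 − 31 = 406 left.
June 1900 has 30 days: 406 − 30 = 376 left.
July 1900 has 31 days: 376 − 31 = 345 left.
August 1900 has 31 days: 345 − 31 = 314 left.
September 1900 has 30 days: 314 − 30 = 284 left.
October 1900 has 31 days: 284 − 31 = 253 left.
November 1900 has 30 days: 253 − 30 = 223 left.
December 1900 has 31 days: 223 − 31 = 192 left.
January 1901 has 31 days: 192 − 31 = 161 left.
February 1901 has 28 days (1901 is not a leap year): 161 − 28 = 133 left.
March 1901 has 31 days: 133 − 31 = 102 left.
April 1901 has 30 days: 102 − 30 = 72 left.
May 1901 has 31 days: 72 − 31 = 41 left.
June 1901 has 30 days: 41 − 30 = 11 left.
11 days into July 1901 → July 11, 1901.
Advancing 13 weeks (= 91 days) from July 11, 1901:
July has 31 days, so 31 − 11 = 20 days remain after July 11, 1901; 91 − 20 = 71 left.
August 1901 has 31 days: 71 − 31 = 40 left.
September 1901 has 30 days: 40 − 30 = 10 left.
10 days into October 1901 → October 10, 1901.

October 10, 1901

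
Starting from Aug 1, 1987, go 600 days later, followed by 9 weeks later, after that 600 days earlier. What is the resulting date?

Adding 600 days from August 1, 1987:
August has 31 days, so 31 − 1 = 30 days remain after August 1, 1987; 600 − 30 = 570 left.
September 1987 has 30 days: 570 − 30 = 540 left.
October 1987 has 31 days: 540 − 31 = 509 left.
November 1987 has 30 days: 509 − 30 = 479 left.
December 1987 has 31 days: 479 − 31 = 448 left.
January 1988 has 31 days: 448 − 31 = 417 left.
February 1988 has 29 days (1988 is a leap year): 417 − 29 = 388 left.
March 1988 has 31 days: 388 − 31 = 357 left.
April 1988 has 30 days: 357 − 30 = 327 left.
May 1988 has 31 days: 327 − 31 = 296 left.
June 1988 has 30 days: 296 − 30 = 266 left.
July 1988 has 31 days: 266 − 31 = 235 left.
August 1988 has 31 days: 235 − 31 = 204 left.
September 1988 has 30 days: 204 − 30 = 174 left.
October 1988 has 31 days: 174 − 31 = 143 left.
November 1988 has 30 days: 143 − 30 = 113 left.
December 1988 has 31 days: 113 − 31 = 82 left.
January 1989 has 31 days: 82 − 31 = 51 left.
February 1989 has 28 days (1989 is not a leap year): 51 − 28 = 23 left.
23 days into March 1989 → March 23, 1989.
Adding 9 weeks (= 63 days) from March 23, 1989:
March has 31 days, so 31 − 23 = 8 days remain after March 23, 1989; 63 − 8 = 55 left.
April 1989 has 30 days: 55 − 30 = 25 left.
25 days into May 1989 → May 25, 1989.
Counting back 600 days from May 25, 1989:
Going back 25 days from May 25, 1989 reaches the end of the previous month; 600 − 25 = 575 left.
April 1989 has 30 days: 575 − 30 = 545 left.
March 1989 has 31 days: 545 − 31 = 514 left.
February 1989 has 28 days (1989 is not a leap year): 514 − 28 = 486 left.
January 1989 has 31 days: 486 − 31 = 455 left.
December 1988 has 31 days: 455 − 31 = 424 left.
November 1988 has 30 days: 424 − 30 = 394 left.
October 1988 has 31 days: 394 − 31 = 363 left.
September 1988 has 30 days: 363 − 30 = 333 left.
August 1988 has 31 days: 333 − 31 = 302 left.
July 1988 has 31 days: 302 − 31 = 271 left.
June 1988 has 30 days: 271 − 30 = 241 left.
May 1988 has 31 days: 241 − 31 = 210 left.
April 1988 has 30 days: 210 − 30 = 180 left.
March 1988 has 31 days: 180 − 31 = 149 left.
February 1988 has 29 days (1988 is a leap year): 149 − 29 = 120 left.
January 1988 has 31 days: 120 − 31 = 89 left.
December 1987 has 31 days: 89 − 31 = 58 left.
November 1987 has 30 days: 58 − 30 = 28 left.
October 1987 has 31 days; 31 − 28 = 3 → October 3, 1987.

October 3, 1987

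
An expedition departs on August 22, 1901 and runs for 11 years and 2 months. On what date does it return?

Counting forward 11 years and 2 months from August 22, 1901.
+11 years → 1912; month 8 + 2 = 10 → October 1912.
Day 22 is valid in October, giving October 22, 1912.

October 22, 1912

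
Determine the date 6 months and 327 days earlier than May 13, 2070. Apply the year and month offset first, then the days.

December 21, 2068

Going back 6 months and 327 days from May 13, 2070: first the month/year part, then the days.
month 5 − 6 = -1, which is month 11 of year 2069 → November 2069.
Day 13 is valid in November, giving November 13, 2069.
Now subtract 327 days from November 13, 2069.
Going back 13 days from November 13, 2069 reaches the end of the previous month; 327 − 13 = 314 left.
October 2069 has 31 days: 314 − 31 = 283 left.
September 2069 has 30 days: 283 − 30 = 253 left.
August 2069 has 31 days: 253 − 31 = 222 left.
July 2069 has 31 days: 222 − 31 = 191 left.
June 2069 has 30 days: 191 − 30 = 161 left.
May 2069 has 31 days: 161 − 31 = 130 left.
April 2069 has 30 days: 130 − 30 = 100 left.
March 2069 has 31 days: 100 − 31 = 69 left.
February 2069 has 28 days (2069 is not a leap year): 69 − 28 = 41 left.
January 2069 has 31 days: 41 − 31 = 10 left.
December 2068 has 31 days; 31 − 10 = 21 → December 21, 2068.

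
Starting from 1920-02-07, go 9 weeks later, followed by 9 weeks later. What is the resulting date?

June 12, 1920

Adding 9 weeks (= 63 days) from February 7, 1920:
February has 29 days, so 29 − 7 = 22 days remain after February 7, 1920; 63 − 22 = 41 left.
March 1920 has 31 days: 41 − 31 = 10 left.
10 days into April 1920 → April 10, 1920.
Advancing 9 weeks (= 63 days) from April 10, 1920:
April has 30 days, so 30 − 10 = 20 days remain after April 10, 1920; 63 − 20 = 43 left.
May 1920 has 31 days: 43 − 31 = 12 left.
12 days into June 1920 → June 12, 1920.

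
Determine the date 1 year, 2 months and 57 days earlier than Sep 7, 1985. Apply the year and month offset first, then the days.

Going back 1 year, 2 months and 57 days from September 7, 1985: first the month/year part, then the days.
-1 year → 1984; month 9 − 2 = 7 → July 1984.
Day 7 is valid in July, giving July 7, 1984.
Now subtract 57 days from July 7, 1984.
Going back 7 days from July 7, 1984 reaches the end of the previous month; 57 − 7 = 50 left.
June 1984 has 30 days: 50 − 30 = 20 left.
May 1984 has 31 days; 31 − 20 = 11 → May 11, 1984.

May 11, 1984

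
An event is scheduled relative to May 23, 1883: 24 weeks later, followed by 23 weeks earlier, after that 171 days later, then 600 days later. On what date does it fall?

July 9, 1885

Advancing 24 weeks (= 168 days) from May 23, 1883:
May has 31 days, so 31 − 23 = 8 days remain after May 23, 1883; 168 − 8 = 160 left.
June 1883 has 30 days: 160 − 30 = 130 left.
July 1883 has 31 days: 130 − 31 = 99 left.
August 1883 has 31 days: 99 − 31 = 68 left.
September 1883 has 30 days: 68 − 30 = 38 left.
October 1883 has 31 days: 38 − 31 = 7 left.
7 days into November 1883 → November 7, 1883.
Subtracting 23 weeks (= 161 days) from November 7, 1883:
Going back 7 days from November 7, 1883 reaches the end of the previous month; 161 − 7 = 154 left.
October 1883 has 31 days: 154 − 31 = 123 left.
September 1883 has 30 days: 123 − 30 = 93 left.
August 1883 has 31 days: 93 − 31 = 62 left.
July 1883 has 31 days: 62 − 31 = 31 left.
June 1883 has 30 days: 31 − 30 = 1 left.
May 1883 has 31 days; 31 − 1 = 30 → May 30, 1883.
Advancing 171 days from May 30, 1883:
May has 31 days, so 31 − 30 = 1 day remains after May 30, 1883; 171 − 1 = 170 left.
June 1883 has 30 days: 170 − 30 = 140 left.
July 1883 has 31 days: 140 − 31 = 109 left.
August 1883 has 31 days: 109 − 31 = 78 left.
September 1883 has 30 days: 78 − 30 = 48 left.
October 1883 has 31 days: 48 − 31 = 17 left.
17 days into November 1883 → November 17, 1883.
Counting forward 600 days from November 17, 1883:
November has 30 days, so 30 − 17 = 13 days remain after November 17, 1883; 600 − 13 = 587 left.
December 1883 has 31 days: 587 − 31 = 556 left.
January 1884 has 31 days: 556 − 31 = 525 left.
February 1884 has 29 days (1884 is a leap year): 525 − 29 = 496 left.
March 1884 has 31 days: 496 − 31 = 465 left.
April 1884 has 30 days: 465 − 30 = 435 left.
May 1884 has 31 days: 435 − 31 = 404 left.
June 1884 has 30 days: 404 − 30 = 374 left.
July 1884 has 31 days: 374 − 31 = 343 left.
August 1884 has 31 days: 343 − 31 = 312 left.
September 1884 has 30 days: 312 − 30 = 282 left.
October 1884 has 31 days: 282 − 31 = 251 left.
November 1884 has 30 days: 251 − 30 = 221 left.
December 1884 has 31 days: 221 − 31 = 190 left.
January 1885 has 31 days: 190 − 31 = 159 left.
February 1885 has 28 days (1885 is not a leap year): 159 − 28 = 131 left.
March 1885 has 31 days: 131 − 31 = 100 left.
April 1885 has 30 days: 100 − 30 = 70 left.
May 1885 has 31 days: 70 − 31 = 39 left.
June 1885 has 30 days: 39 − 30 = 9 left.
9 days into July 1885 → July 9, 1885.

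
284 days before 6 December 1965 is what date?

Subtracting 284 days from December 6, 1965.
Going back 6 days from December 6, 1965 reaches the end of the previous month; 284 − 6 = 278 left.
November 1965 has 30 days: 278 − 30 = 248 left.
October 1965 has 31 days: 248 − 31 = 217 left.
September 1965 has 30 days: 217 − 30 = 187 left.
August 1965 has 31 days: 187 − 31 = 156 left.
July 1965 has 31 days: 156 − 31 = 125 left.
June 1965 has 30 days: 125 − 30 = 95 left.
May 1965 has 31 days: 95 − 31 = 64 left.
April 1965 has 30 days: 64 − 30 = 34 left.
March 1965 has 31 days: 34 − 31 = 3 left.
February 1965 has 28 days; 28 − 3 = 25 → February 25, 1965.

February 25, 1965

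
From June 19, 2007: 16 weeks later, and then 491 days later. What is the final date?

February 11, 2009

Counting forward 16 weeks (= 112 days) from June 19, 2007:
June has 30 days, so 30 − 19 = 11 days remain after June 19, 2007; 112 − 11 = 101 left.
July 2007 has 31 days: 101 − 31 = 70 left.
August 2007 has 31 days: 70 − 31 = 39 left.
September 2007 has 30 days: 39 − 30 = 9 left.
9 days into October 2007 → October 9, 2007.
Advancing 491 days from October 9, 2007:
October has 31 days, so 31 − 9 = 22 days remain after October 9, 2007; 491 − 22 = 469 left.
November 2007 has 30 days: 469 − 30 = 439 left.
December 2007 has 31 days: 439 − 31 = 408 left.
January 2008 has 31 days: 408 − 31 = 377 left.
February 2008 has 29 days (2008 is a leap year): 377 − 29 = 348 left.
March 2008 has 31 days: 348 − 31 = 317 left.
April 2008 has 30 days: 317 − 30 = 287 left.
May 2008 has 31 days: 287 − 31 = 256 left.
June 2008 has 30 days: 256 − 30 = 226 left.
July 2008 has 31 days: 226 − 31 = 195 left.
August 2008 has 31 days: 195 − 31 = 164 left.
September 2008 has 30 days: 164 − 30 = 134 left.
October 2008 has 31 days: 134 − 31 = 103 left.
November 2008 has 30 days: 103 − 30 = 73 left.
December 2008 has 31 days: 73 − 31 = 42 left.
January 2009 has 31 days: 42 − 31 = 11 left.
11 days into February 2009 → February 11, 2009.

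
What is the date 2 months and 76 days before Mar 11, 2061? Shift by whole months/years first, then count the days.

Counting back 2 months and 76 days from March 11, 2061: first the month/year part, then the days.
month 3 − 2 = 1 → January 2061.
Day 11 is valid in January, giving January 11, 2061.
Now subtract 76 days from January 11, 2061.
Going back 11 days from January 11, 2061 reaches the end of the previous month; 76 − 11 = 65 left.
December 2060 has 31 days: 65 − 31 = 34 left.
November 2060 has 30 days: 34 − 30 = 4 left.
October 2060 has 31 days; 31 − 4 = 27 → October 27, 2060.

October 27, 2060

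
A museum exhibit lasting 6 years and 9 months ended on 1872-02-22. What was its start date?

May 22, 1865

Going back 6 years and 9 months from February 22, 1872.
-6 years → 1866; month 2 − 9 = -7, which is month 5 of year 1865 → May 1865.
Day 22 is valid in May, giving May 22, 1865.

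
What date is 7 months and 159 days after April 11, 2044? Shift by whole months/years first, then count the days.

April 19, 2045

Adding 7 months and 159 days from April 11, 2044: first the month/year part, then the days.
month 4 + 7 = 11 → November 2044.
Day 11 is valid in November, giving November 11, 2044.
Now add 159 days from November 11, 2044.
November has 30 days, so 30 − 11 = 19 days remain after November 11, 2044; 159 − 19 = 140 left.
December 2044 has 31 days: 140 − 31 = 109 left.
January 2045 has 31 days: 109 − 31 = 78 left.
February 2045 has 28 days (2045 is not a leap year): 78 − 28 = 50 left.
March 2045 has 31 days: 50 − 31 = 19 left.
19 days into April 2045 → April 19, 2045.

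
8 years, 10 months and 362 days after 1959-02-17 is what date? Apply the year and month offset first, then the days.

Adding 8 years, 10 months and 362 days from February 17, 1959: first the month/year part, then the days.
+8 years → 1967; month 2 + 10 = 12 → December 1967.
Day 17 is valid in December, giving December 17, 1967.
Now add 362 days from December 17, 1967.
December has 31 days, so 31 − 17 = 14 days remain after December 17, 1967; 362 − 14 = 348 left.
January 1968 has 31 days: 348 − 31 = 317 left.
February 1968 has 29 days (1968 is a leap year): 317 − 29 = 288 left.
March 1968 has 31 days: 288 − 31 = 257 left.
April 1968 has 30 days: 257 − 30 = 227 left.
May 1968 has 31 days: 227 − 31 = 196 left.
June 1968 has 30 days: 196 − 30 = 166 left.
July 1968 has 31 days: 166 − 31 = 135 left.
August 1968 has 31 days: 135 − 31 = 104 left.
September 1968 has 30 days: 104 − 30 = 74 left.
October 1968 has 31 days: 74 − 31 = 43 left.
November 1968 has 30 days: 43 − 30 = 13 left.
13 days into December 1968 → December 13, 1968.

December 13, 1968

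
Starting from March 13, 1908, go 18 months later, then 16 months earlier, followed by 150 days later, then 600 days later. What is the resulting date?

June 2, 1910

Adding 18 months from March 13, 1908:
month 3 + 18 = 21, which is month 9 of year 1909 → September 1909.
Day 13 is valid in September, giving September 13, 1909.
Going back 16 months from September 13, 1909:
month 9 − 16 = -7, which is month 5 of year 1908 → May 1908.
Day 13 is valid in May, giving May 13, 1908.
Adding 150 days from May 13, 1908:
May has 31 days, so 31 − 13 = 18 days remain after May 13, 1908; 150 − 18 = 132 left.
June 1908 has 30 days: 132 − 30 = 102 left.
July 1908 has 31 days: 102 − 31 = 71 left.
August 1908 has 31 days: 71 − 31 = 40 left.
September 1908 has 30 days: 40 − 30 = 10 left.
10 days into October 1908 → October 10, 1908.
Counting forward 600 days from October 10, 1908:
October has 31 days, so 31 − 10 = 21 days remain after October 10, 1908; 600 − 21 = 579 left.
November 1908 has 30 days: 579 − 30 = 549 left.
December 1908 has 31 days: 549 − 31 = 518 left.
January 1909 has 31 days: 518 − 31 = 487 left.
February 1909 has 28 days (1909 is not a leap year): 487 − 28 = 459 left.
March 1909 has 31 days: 459 − 31 = 428 left.
April 1909 has 30 days: 428 − 30 = 398 left.
May 1909 has 31 days: 398 − 31 = 367 left.
June 1909 has 30 days: 367 − 30 = 337 left.
July 1909 has 31 days: 337 − 31 = 306 left.
August 1909 has 31 days: 306 − 31 = 275 left.
September 1909 has 30 days: 275 − 30 = 245 left.
October 1909 has 31 days: 245 − 31 = 214 left.
November 1909 has 30 days: 214 − 30 = 184 left.
December 1909 has 31 days: 184 − 31 = 153 left.
January 1910 has 31 days: 153 − 31 = 122 left.
February 1910 has 28 days (1910 is not a leap year): 122 − 28 = 94 left.
March 1910 has 31 days: 94 − 31 = 63 left.
April 1910 has 30 days: 63 − 30 = 33 left.
May 1910 has 31 days: 33 − 31 = 2 left.
2 days into June 1910 → June 2, 1910.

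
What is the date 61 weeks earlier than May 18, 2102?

March 17, 2101

Going back 61 weeks = 427 days from May 18, 2102.
Going back 18 days from May 18, 2102 reaches the end of the previous month; 427 − 18 = 409 left.
April 2102 has 30 days: 409 − 30 = 379 left.
March 2102 has 31 days: 379 − 31 = 348 left.
February 2102 has 28 days (2102 is not a leap year): 348 − 28 = 320 left.
January 2102 has 31 days: 320 − 31 = 289 left.
December 2101 has 31 days: 289 − 31 = 258 left.
November 2101 has 30 days: 258 − 30 = 228 left.
October 2101 has 31 days: 228 − 31 = 197 left.
September 2101 has 30 days: 197 − 30 = 167 left.
August 2101 has 31 days: 167 − 31 = 136 left.
July 2101 has 31 days: 136 − 31 = 105 left.
June 2101 has 30 days: 105 − 30 = 75 left.
May 2101 has 31 days: 75 − 31 = 44 left.
April 2101 has 30 days: 44 − 30 = 14 left.
March 2101 has 31 days; 31 − 14 = 17 → March 17, 2101.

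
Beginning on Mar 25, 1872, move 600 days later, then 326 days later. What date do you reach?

Advancing 600 days from March 25, 1872:
March has 31 days, so 31 − 25 = 6 days remain after March 25, 1872; 600 − 6 = 594 left.
April 1872 has 30 days: 594 − 30 = 564 left.
May 1872 has 31 days: 564 − 31 = 533 left.
June 1872 has 30 days: 533 − 30 = 503 left.
July 1872 has 31 days: 503 − 31 = 472 left.
August 1872 has 31 days: 472 − 31 = 441 left.
September 1872 has 30 days: 441 − 30 = 411 left.
October 1872 has 31 days: 411 − 31 = 380 left.
November 1872 has 30 days: 380 − 30 = 350 left.
December 1872 has 31 days: 350 − 31 = 319 left.
January 1873 has 31 days: 319 − 31 = 288 left.
February 1873 has 28 days (1873 is not a leap year): 288 − 28 = 260 left.
March 1873 has 31 days: 260 − 31 = 229 left.
April 1873 has 30 days: 229 − 30 = 199 left.
May 1873 has 31 days: 199 − 31 = 168 left.
June 1873 has 30 days: 168 − 30 = 138 left.
July 1873 has 31 days: 138 − 31 = 107 left.
August 1873 has 31 days: 107 − 31 = 76 left.
September 1873 has 30 days: 76 − 30 = 46 left.
October 1873 has 31 days: 46 − 31 = 15 left.
15 days into November 1873 → November 15, 1873.
Adding 326 days from November 15, 1873:
November has 30 days, so 30 − 15 = 15 days remain after November 15, 1873; 326 − 15 = 311 left.
December 1873 has 31 days: 311 − 31 = 280 left.
January 1874 has 31 days: 280 − 31 = 249 left.
February 1874 has 28 days (1874 is not a leap year): 249 − 28 = 221 left.
March 1874 has 31 days: 221 − 31 = 190 left.
April 1874 has 30 days: 190 − 30 = 160 left.
May 1874 has 31 days: 160 − 31 = 129 left.
June 1874 has 30 days: 129 − 30 = 99 left.
July 1874 has 31 days: 99 − 31 = 68 left.
August 1874 has 31 days: 68 − 31 = 37 left.
September 1874 has 30 days: 37 − 30 = 7 left.
7 days into October 1874 → October 7, 1874.

October 7, 1874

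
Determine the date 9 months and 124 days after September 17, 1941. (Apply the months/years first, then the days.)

Adding 9 months and 124 days from September 17, 1941: first the month/year part, then the days.
month 9 + 9 = 18, which is month 6 of year 1942 → June 1942.
Day 17 is valid in June, giving June 17, 1942.
Now add 124 days from June 17, 1942.
June has 30 days, so 30 − 17 = 13 days remain after June 17, 1942; 124 − 13 = 111 left.
July 1942 has 31 days: 111 − 31 = 80 left.
August 1942 has 31 days: 80 − 31 = 49 left.
September 1942 has 30 days: 49 − 30 = 19 left.
19 days into October 1942 → October 19, 1942.

October 19, 1942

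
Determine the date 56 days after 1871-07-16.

Adding 56 days from July 16, 1871.
July has 31 days, so 31 − 16 = 15 days remain after July 16, 1871; 56 − 15 = 41 left.
August 1871 has 31 days: 41 − 31 = 10 left.
10 days into September 1871 → September 10, 1871.

September 10, 1871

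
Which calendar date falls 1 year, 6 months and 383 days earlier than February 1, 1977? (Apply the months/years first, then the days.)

July 14, 1974

Going back 1 year, 6 months and 383 days from February 1, 1977: first the month/year part, then the days.
-1 year → 1976; month 2 − 6 = -4, which is month 8 of year 1975 → August 1975.
Day 1 is valid in August, giving August 1, 1975.
Now subtract 383 days from August 1, 1975.
Going back 1 day from August 1, 1975 reaches the end of the previous month; 383 − 1 = 382 left.
July 1975 has 31 days: 382 − 31 = 351 left.
June 1975 has 30 days: 351 − 30 = 321 left.
May 1975 has 31 days: 321 − 31 = 290 left.
April 1975 has 30 days: 290 − 30 = 260 left.
March 1975 has 31 days: 260 − 31 = 229 left.
February 1975 has 28 days (1975 is not a leap year): 229 − 28 = 201 left.
January 1975 has 31 days: 201 − 31 = 170 left.
December 1974 has 31 days: 170 − 31 = 139 left.
November 1974 has 30 days: 139 − 30 = 109 left.
October 1974 has 31 days: 109 − 31 = 78 left.
September 1974 has 30 days: 78 − 30 = 48 left.
August 1974 has 31 days: 48 − 31 = 17 left.
July 1974 has 31 days; 31 − 17 = 14 → July 14, 1974.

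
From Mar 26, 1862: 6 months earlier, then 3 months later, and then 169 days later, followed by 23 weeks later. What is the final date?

November 21, 1862

Subtracting 6 months from March 26, 1862:
month 3 − 6 = -3, which is month 9 of year 1861 → September 1861.
Day 26 is valid in September, giving September 26, 1861.
Advancing 3 months from September 26, 1861:
month 9 + 3 = 12 → December 1861.
Day 26 is valid in December, giving December 26, 1861.
Adding 169 days from December 26, 1861:
December has 31 days, so 31 − 26 = 5 days remain after December 26, 1861; 169 − 5 = 164 left.
January 1862 has 31 days: 164 − 31 = 133 left.
February 1862 has 28 days (1862 is not a leap year): 133 − 28 = 105 left.
March 1862 has 31 days: 105 − 31 = 74 left.
April 1862 has 30 days: 74 − 30 = 44 left.
May 1862 has 31 days: 44 − 31 = 13 left.
13 days into June 1862 → June 13, 1862.
Advancing 23 weeks (= 161 days) from June 13, 1862:
June has 30 days, so 30 − 13 = 17 days remain after June 13, 1862; 161 − 17 = 144 left.
July 1862 has 31 days: 144 − 31 = 113 left.
August 1862 has 31 days: 113 − 31 = 82 left.
September 1862 has 30 days: 82 − 30 = 52 left.
October 1862 has 31 days: 52 − 31 = 21 left.
21 days into November 1862 → November 21, 1862.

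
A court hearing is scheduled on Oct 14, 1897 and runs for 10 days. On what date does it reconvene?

Adding 10 days from October 14, 1897.
October has 31 days; 14 + 10 = 24, still in October.

October 24, 1897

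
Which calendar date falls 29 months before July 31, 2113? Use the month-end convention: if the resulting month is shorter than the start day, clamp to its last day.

February 28, 2111

Subtracting 29 months from July 31, 2113.
month 7 − 29 = -22, which is month 2 of year 2111 → February 2111.
February 2111 has only 28 days (2111 is not a leap year — relevant if February), and the start was day 31, so the date clamps to February 28, 2111.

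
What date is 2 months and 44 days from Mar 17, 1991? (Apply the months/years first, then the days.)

Counting forward 2 months and 44 days from March 17, 1991: first the month/year part, then the days.
month 3 + 2 = 5 → May 1991.
Day 17 is valid in May, giving May 17, 1991.
Now add 44 days from May 17, 1991.
May has 31 days, so 31 − 17 = 14 days remain after May 17, 1991; 44 − 14 = 30 left.
30 days into June 1991 → June 30, 1991.

June 30, 1991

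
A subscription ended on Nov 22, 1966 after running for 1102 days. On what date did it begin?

November 16, 1963

Subtracting 1102 days from November 22, 1966.
Going back 22 days from November 22, 1966 reaches the end of the previous month; 1102 − 22 = 1080 left.
October 1966 has 31 days: 1080 − 31 = 1049 left.
September 1966 has 30 days: 1049 − 30 = 1019 left.
August 1966 has 31 days: 1019 − 31 = 988 left.
July 1966 has 31 days: 988 − 31 = 957 left.
June 1966 has 30 days: 957 − 30 = 927 left.
May 1966 has 31 days: 927 − 31 = 896 left.
April 1966 has 30 days: 896 − 30 = 866 left.
March 1966 has 31 days: 866 − 31 = 835 left.
February 1966 has 28 days (1966 is not a leap year): 835 − 28 = 807 left.
January 1966 has 31 days: 807 − 31 = 776 left.
December 1965 has 31 days: 776 − 31 = 745 left.
November 1965 has 30 days: 745 − 30 = 715 left.
October 1965 has 31 days: 715 − 31 = 684 left.
September 1965 has 30 days: 684 − 30 = 654 left.
August 1965 has 31 days: 654 − 31 = 623 left.
July 1965 has 31 days: 623 − 31 = 592 left.
June 1965 has 30 days: 592 − 30 = 562 left.
May 1965 has 31 days: 562 − 31 = 531 left.
April 1965 has 30 days: 531 − 30 = 501 left.
March 1965 has 31 days: 501 − 31 = 470 left.
February 1965 has 28 days (1965 is not a leap year): 470 − 28 = 442 left.
January 1965 has 31 days: 442 − 31 = 411 left.
December 1964 has 31 days: 411 − 31 = 380 left.
November 1964 has 30 days: 380 − 30 = 350 left.
October 1964 has 31 days: 350 − 31 = 319 left.
September 1964 has 30 days: 319 − 30 = 289 left.
August 1964 has 31 days: 289 − 31 = 258 left.
July 1964 has 31 days: 258 − 31 = 227 left.
June 1964 has 30 days: 227 − 30 = 197 left.
May 1964 has 31 days: 197 − 31 = 166 left.
April 1964 has 30 days: 166 − 30 = 136 left.
March 1964 has 31 days: 136 − 31 = 105 left.
February 1964 has 29 days (1964 is a leap year): 105 − 29 = 76 left.
January 1964 has 31 days: 76 − 31 = 45 left.
December 1963 has 31 days: 45 − 31 = 14 left.
November 1963 has 30 days; 30 − 14 = 16 → November 16, 1963.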